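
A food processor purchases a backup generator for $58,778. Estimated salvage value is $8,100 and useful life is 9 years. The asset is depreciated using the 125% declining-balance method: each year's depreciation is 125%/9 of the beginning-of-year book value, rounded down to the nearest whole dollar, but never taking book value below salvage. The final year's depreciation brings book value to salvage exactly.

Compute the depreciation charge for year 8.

Depreciable base = $58,778 − $8,100 = $50,678.
Year 1: ⌊$58,778 × 125%/9⌋ = $8,163. Book value $50,615.
Year 2: ⌊$50,615 × 125%/9⌋ = $7,029. Book value $43,586.
Year 3: ⌊$43,586 × 125%/9⌋ = $6,053. Book value $37,533.
Year 4: ⌊$37,533 × 125%/9⌋ = $5,212. Book value $32,321.
Year 5: ⌊$32,321 × 125%/9⌋ = $4,489. Book value $27,832.
Year 6: ⌊$27,832 × 125%/9⌋ = $3,865. Book value $23,967.
Year 7: ⌊$23,967 × 125%/9⌋ = $3,328. Book value $20,639.
Year 8: ⌊$20,639 × 125%/9⌋ = $2,866. Book value $17,773.

$2,866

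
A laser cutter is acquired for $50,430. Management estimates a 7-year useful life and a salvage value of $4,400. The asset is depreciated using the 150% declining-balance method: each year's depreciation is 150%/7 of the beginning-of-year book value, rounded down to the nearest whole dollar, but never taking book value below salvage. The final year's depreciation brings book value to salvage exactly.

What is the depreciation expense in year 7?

Depreciable base = $50,430 − $4,400 = $46,030.
Year 1: ⌊$50,430 × 150%/7⌋ = $10,806. Book value $39,624.
Year 2: ⌊$39,624 × 150%/7⌋ = $8,490. Book value $31,134.
Year 3: ⌊$31,134 × 150%/7⌋ = $6,671. Book value $24,463.
Year 4: ⌊$24,463 × 150%/7⌋ = $5,242. Book value $19,221.
Year 5: ⌊$19,221 × 150%/7⌋ = $4,118. Book value $15,103.
Year 6: ⌊$15,103 × 150%/7⌋ = $3,236. Book value $11,867.
Year 7 (final): $11,867 − $4,400 = $7,467. Book value $4,400.

$7,467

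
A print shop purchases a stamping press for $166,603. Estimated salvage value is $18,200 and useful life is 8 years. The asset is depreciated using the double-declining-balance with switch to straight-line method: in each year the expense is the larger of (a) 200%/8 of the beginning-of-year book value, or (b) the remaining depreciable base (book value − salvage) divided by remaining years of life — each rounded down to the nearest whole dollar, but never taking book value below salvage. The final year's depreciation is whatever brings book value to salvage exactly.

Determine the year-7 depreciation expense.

Depreciable base = $166,603 − $18,200 = $148,403.
Year 1: DB = ⌊$166,603 × 200%/8⌋ = $41,650; SL = ⌊$148,403/8⌋ = $18,550 → take DB $41,650. Book value $124,953.
Year 2: DB = ⌊$124,953 × 200%/8⌋ = $31,238; SL = ⌊$106,753/7⌋ = $15,250 → take DB $31,238. Book value $93,715.
Year 3: DB = ⌊$93,715 × 200%/8⌋ = $23,428; SL = ⌊$75,515/6⌋ = $12,585 → take DB $23,428. Book value $70,287.
Year 4: DB = ⌊$70,287 × 200%/8⌋ = $17,571; SL = ⌊$52,087/5⌋ = $10,417 → take DB $17,571. Book value $52,716.
Year 5: DB = ⌊$52,716 × 200%/8⌋ = $13,179; SL = ⌊$34,516/4⌋ = $8,629 → take DB $13,179. Book value $39,537.
Year 6: DB = ⌊$39,537 × 200%/8⌋ = $9,884; SL = ⌊$21,337/3⌋ = $7,112 → take DB $9,884. Book value $29,653.
Year 7: DB = ⌊$29,653 × 200%/8⌋ = $7,413; SL = ⌊$11,453/2⌋ = $5,726 → take DB $7,413. Book value $22,240.

$7,413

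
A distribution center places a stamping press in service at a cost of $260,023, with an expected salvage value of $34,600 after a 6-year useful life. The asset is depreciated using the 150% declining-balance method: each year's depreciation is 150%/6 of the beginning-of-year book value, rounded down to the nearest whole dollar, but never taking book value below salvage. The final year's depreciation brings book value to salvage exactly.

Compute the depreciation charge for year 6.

Depreciable base = $260,023 − $34,600 = $225,423.
Year 1: ⌊$260,023 × 150%/6⌋ = $65,005. Book value $195,018.
Year 2: ⌊$195,018 × 150%/6⌋ = $48,754. Book value $146,264.
Year 3: ⌊$146,264 × 150%/6⌋ = $36,566. Book value $109,698.
Year 4: ⌊$109,698 × 150%/6⌋ = $27,424. Book value $82,274.
Year 5: ⌊$82,274 × 150%/6⌋ = $20,568. Book value $61,706.
Year 6 (final): $61,706 − $34,600 = $27,106. Book value $34,600.

$27,106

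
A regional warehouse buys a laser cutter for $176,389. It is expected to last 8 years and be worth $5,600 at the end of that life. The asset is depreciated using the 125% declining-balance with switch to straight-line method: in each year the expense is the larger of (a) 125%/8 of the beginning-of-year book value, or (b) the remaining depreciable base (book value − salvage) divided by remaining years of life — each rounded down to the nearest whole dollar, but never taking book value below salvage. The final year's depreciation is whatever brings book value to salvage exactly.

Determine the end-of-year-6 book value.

Depreciable base = $176,389 − $5,600 = $170,789.
Year 1: DB = ⌊$176,389 × 125%/8⌋ = $27,560; SL = ⌊$170,789/8⌋ = $21,348 → take DB $27,560. Book value $148,829.
Year 2: DB = ⌊$148,829 × 125%/8⌋ = $23,254; SL = ⌊$143,229/7⌋ = $20,461 → take DB $23,254. Book value $125,575.
Year 3: DB = ⌊$125,575 × 125%/8⌋ = $19,621; SL = ⌊$119,975/6⌋ = $19,995 → take SL $19,995. Book value $105,580.
Year 4: DB = ⌊$105,580 × 125%/8⌋ = $16,496; SL = ⌊$99,980/5⌋ = $19,996 → take SL $19,996. Book value $85,584.
Year 5: DB = ⌊$85,584 × 125%/8⌋ = $13,372; SL = ⌊$79,984/4⌋ = $19,996 → take SL $19,996. Book value $65,588.
Year 6: DB = ⌊$65,588 × 125%/8⌋ = $10,248; SL = ⌊$59,988/3⌋ = $19,996 → take SL $19,996. Book value $45,592.

$45,592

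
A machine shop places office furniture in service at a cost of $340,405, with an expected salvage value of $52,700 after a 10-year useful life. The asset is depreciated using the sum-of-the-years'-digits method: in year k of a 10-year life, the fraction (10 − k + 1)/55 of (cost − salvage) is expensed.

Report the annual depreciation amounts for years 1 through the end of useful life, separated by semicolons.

Depreciable base = $340,405 − $52,700 = $287,705.
Sum of the years' digits = 10+9+8+7+6+5+4+3+2+1 = 55.
Year 1: $287,705 × 10/55 = $52,310. Book value $288,095.
Year 2: $287,705 × 9/55 = $47,079. Book value $241,016.
Year 3: $287,705 × 8/55 = $41,848. Book value $199,168.
Year 4: $287,705 × 7/55 = $36,617. Book value $162,551.
Year 5: $287,705 × 6/55 = $31,386. Book value $131,165.
Year 6: $287,705 × 5/55 = $26,155. Book value $105,010.
Year 7: $287,705 × 4/55 = $20,924. Book value $84,086.
Year 8: $287,705 × 3/55 = $15,693. Book value $68,393.
Year 9: $287,705 × 2/55 = $10,462. Book value $57,931.
Year 10: $287,705 × 1/55 = $5,231. Book value $52,700.

$52,310; $47,079; $41,848; $36,617; $31,386; $26,155; $20,924; $15,693; $10,462; $5,231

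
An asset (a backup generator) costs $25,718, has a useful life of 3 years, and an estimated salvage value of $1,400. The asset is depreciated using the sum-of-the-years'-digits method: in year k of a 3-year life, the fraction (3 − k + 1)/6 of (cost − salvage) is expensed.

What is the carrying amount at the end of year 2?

$5,453

Depreciable base = $25,718 − $1,400 = $24,318.
Sum of the years' digits = 3+2+1 = 6.
Year 1: $24,318 × 3/6 = $12,159. Book value $13,559.
Year 2: $24,318 × 2/6 = $8,106. Book value $5,453.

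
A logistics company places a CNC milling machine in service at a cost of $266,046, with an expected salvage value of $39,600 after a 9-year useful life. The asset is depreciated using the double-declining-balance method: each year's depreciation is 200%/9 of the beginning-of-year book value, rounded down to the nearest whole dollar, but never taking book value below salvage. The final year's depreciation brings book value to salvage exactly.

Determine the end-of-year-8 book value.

Depreciable base = $266,046 − $39,600 = $226,446.
Year 1: ⌊$266,046 × 200%/9⌋ = $59,121. Book value $206,925.
Year 2: ⌊$206,925 × 200%/9⌋ = $45,983. Book value $160,942.
Year 3: ⌊$160,942 × 200%/9⌋ = $35,764. Book value $125,178.
Year 4: ⌊$125,178 × 200%/9⌋ = $27,817. Book value $97,361.
Year 5: ⌊$97,361 × 200%/9⌋ = $21,635. Book value $75,726.
Year 6: ⌊$75,726 × 200%/9⌋ = $16,828. Book value $58,898.
Year 7: ⌊$58,898 × 200%/9⌋ = $13,088. Book value $45,810.
Year 8: ⌊$45,810 × 200%/9⌋ = $10,180, capped at $6,210. Book value $39,600.

$39,600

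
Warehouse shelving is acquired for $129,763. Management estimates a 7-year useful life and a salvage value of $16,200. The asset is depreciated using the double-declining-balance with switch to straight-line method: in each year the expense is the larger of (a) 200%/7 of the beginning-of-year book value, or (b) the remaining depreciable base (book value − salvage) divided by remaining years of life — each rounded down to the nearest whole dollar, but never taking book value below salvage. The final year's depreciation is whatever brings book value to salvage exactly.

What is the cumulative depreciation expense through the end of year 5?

Depreciable base = $129,763 − $16,200 = $113,563.
Year 1: DB = ⌊$129,763 × 200%/7⌋ = $37,075; SL = ⌊$113,563/7⌋ = $16,223 → take DB $37,075. Book value $92,688.
Year 2: DB = ⌊$92,688 × 200%/7⌋ = $26,482; SL = ⌊$76,488/6⌋ = $12,748 → take DB $26,482. Book value $66,206.
Year 3: DB = ⌊$66,206 × 200%/7⌋ = $18,916; SL = ⌊$50,006/5⌋ = $10,001 → take DB $18,916. Book value $47,290.
Year 4: DB = ⌊$47,290 × 200%/7⌋ = $13,511; SL = ⌊$31,090/4⌋ = $7,772 → take DB $13,511. Book value $33,779.
Year 5: DB = ⌊$33,779 × 200%/7⌋ = $9,651; SL = ⌊$17,579/3⌋ = $5,859 → take DB $9,651. Book value $24,128.
Accumulated through year 5 = $129,763 − $24,128 = $105,635.

$105,635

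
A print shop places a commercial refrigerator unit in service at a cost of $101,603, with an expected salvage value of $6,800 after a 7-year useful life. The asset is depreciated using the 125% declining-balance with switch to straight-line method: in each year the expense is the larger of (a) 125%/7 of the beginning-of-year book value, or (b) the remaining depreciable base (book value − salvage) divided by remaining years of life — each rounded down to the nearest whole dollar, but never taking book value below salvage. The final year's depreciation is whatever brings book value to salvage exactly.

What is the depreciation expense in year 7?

Depreciable base = $101,603 − $6,800 = $94,803.
Year 1: DB = ⌊$101,603 × 125%/7⌋ = $18,143; SL = ⌊$94,803/7⌋ = $13,543 → take DB $18,143. Book value $83,460.
Year 2: DB = ⌊$83,460 × 125%/7⌋ = $14,903; SL = ⌊$76,660/6⌋ = $12,776 → take DB $14,903. Book value $68,557.
Year 3: DB = ⌊$68,557 × 125%/7⌋ = $12,242; SL = ⌊$61,757/5⌋ = $12,351 → take SL $12,351. Book value $56,206.
Year 4: DB = ⌊$56,206 × 125%/7⌋ = $10,036; SL = ⌊$49,406/4⌋ = $12,351 → take SL $12,351. Book value $43,855.
Year 5: DB = ⌊$43,855 × 125%/7⌋ = $7,831; SL = ⌊$37,055/3⌋ = $12,351 → take SL $12,351. Book value $31,504.
Year 6: DB = ⌊$31,504 × 125%/7⌋ = $5,625; SL = ⌊$24,704/2⌋ = $12,352 → take SL $12,352. Book value $19,152.
Year 7 (final): $19,152 − $6,800 = $12,352. Book value $6,800.

$12,352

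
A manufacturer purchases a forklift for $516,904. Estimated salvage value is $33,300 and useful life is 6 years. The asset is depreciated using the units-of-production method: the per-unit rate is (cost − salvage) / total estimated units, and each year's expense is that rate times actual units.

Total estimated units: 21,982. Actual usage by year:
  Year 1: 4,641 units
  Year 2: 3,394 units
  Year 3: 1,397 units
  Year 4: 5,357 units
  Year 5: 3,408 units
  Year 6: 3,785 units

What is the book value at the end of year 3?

Depreciable base = $516,904 − $33,300 = $483,604.
Rate = $483,604 / 21,982 units = $22 per unit.
Year 1: 4,641 × $22 = $102,102. Book value $414,802.
Year 2: 3,394 × $22 = $74,668. Book value $340,134.
Year 3: 1,397 × $22 = $30,734. Book value $309,400.

$309,400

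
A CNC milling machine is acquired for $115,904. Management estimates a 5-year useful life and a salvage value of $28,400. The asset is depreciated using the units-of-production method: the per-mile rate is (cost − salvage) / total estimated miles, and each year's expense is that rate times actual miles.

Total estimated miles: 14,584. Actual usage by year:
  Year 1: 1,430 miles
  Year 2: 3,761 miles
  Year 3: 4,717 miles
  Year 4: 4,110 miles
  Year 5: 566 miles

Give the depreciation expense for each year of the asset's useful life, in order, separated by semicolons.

Depreciable base = $115,904 − $28,400 = $87,504.
Rate = $87,504 / 14,584 miles = $6 per mile.
Year 1: 1,430 × $6 = $8,580. Book value $107,324.
Year 2: 3,761 × $6 = $22,566. Book value $84,758.
Year 3: 4,717 × $6 = $28,302. Book value $56,456.
Year 4: 4,110 × $6 = $24,660. Book value $31,796.
Year 5: 566 × $6 = $3,396. Book value $28,400.

$8,580; $22,566; $28,302; $24,660; $3,396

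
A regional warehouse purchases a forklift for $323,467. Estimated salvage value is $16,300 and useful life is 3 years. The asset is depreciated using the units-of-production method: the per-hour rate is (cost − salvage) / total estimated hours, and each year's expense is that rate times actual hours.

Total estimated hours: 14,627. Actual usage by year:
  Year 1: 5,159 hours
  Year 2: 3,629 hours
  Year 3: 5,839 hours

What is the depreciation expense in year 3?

Depreciable base = $323,467 − $16,300 = $307,167.
Rate = $307,167 / 14,627 hours = $21 per hour.
Year 1: 5,159 × $21 = $108,339. Book value $215,128.
Year 2: 3,629 × $21 = $76,209. Book value $138,919.
Year 3: 5,839 × $21 = $122,619. Book value $16,300.

$122,619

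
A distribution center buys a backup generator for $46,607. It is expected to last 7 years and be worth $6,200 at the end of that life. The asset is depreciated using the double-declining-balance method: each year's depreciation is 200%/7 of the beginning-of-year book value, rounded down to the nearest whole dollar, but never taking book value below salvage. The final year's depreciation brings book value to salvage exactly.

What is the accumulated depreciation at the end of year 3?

Depreciable base = $46,607 − $6,200 = $40,407.
Year 1: ⌊$46,607 × 200%/7⌋ = $13,316. Book value $33,291.
Year 2: ⌊$33,291 × 200%/7⌋ = $9,511. Book value $23,780.
Year 3: ⌊$23,780 × 200%/7⌋ = $6,794. Book value $16,986.
Accumulated through year 3 = $46,607 − $16,986 = $29,621.

$29,621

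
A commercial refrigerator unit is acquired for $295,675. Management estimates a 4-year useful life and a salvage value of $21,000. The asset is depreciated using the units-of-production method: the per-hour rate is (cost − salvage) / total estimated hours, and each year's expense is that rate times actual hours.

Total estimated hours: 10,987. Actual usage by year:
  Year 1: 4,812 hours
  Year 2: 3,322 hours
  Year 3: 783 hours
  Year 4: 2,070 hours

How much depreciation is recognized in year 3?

$19,575

Depreciable base = $295,675 − $21,000 = $274,675.
Rate = $274,675 / 10,987 hours = $25 per hour.
Year 1: 4,812 × $25 = $120,300. Book value $175,375.
Year 2: 3,322 × $25 = $83,050. Book value $92,325.
Year 3: 783 × $25 = $19,575. Book value $72,750.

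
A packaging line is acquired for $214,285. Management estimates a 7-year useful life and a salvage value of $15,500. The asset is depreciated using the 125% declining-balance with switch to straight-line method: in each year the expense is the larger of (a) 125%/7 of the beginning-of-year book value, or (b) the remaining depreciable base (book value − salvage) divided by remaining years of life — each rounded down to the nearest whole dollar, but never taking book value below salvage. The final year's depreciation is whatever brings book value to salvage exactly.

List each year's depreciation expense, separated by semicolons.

$38,265; $31,432; $25,819; $25,817; $25,817; $25,817; $25,818

Depreciable base = $214,285 − $15,500 = $198,785.
Year 1: DB = ⌊$214,285 × 125%/7⌋ = $38,265; SL = ⌊$198,785/7⌋ = $28,397 → take DB $38,265. Book value $176,020.
Year 2: DB = ⌊$176,020 × 125%/7⌋ = $31,432; SL = ⌊$160,520/6⌋ = $26,753 → take DB $31,432. Book value $144,588.
Year 3: DB = ⌊$144,588 × 125%/7⌋ = $25,819; SL = ⌊$129,088/5⌋ = $25,817 → take DB $25,819. Book value $118,769.
Year 4: DB = ⌊$118,769 × 125%/7⌋ = $21,208; SL = ⌊$103,269/4⌋ = $25,817 → take SL $25,817. Book value $92,952.
Year 5: DB = ⌊$92,952 × 125%/7⌋ = $16,598; SL = ⌊$77,452/3⌋ = $25,817 → take SL $25,817. Book value $67,135.
Year 6: DB = ⌊$67,135 × 125%/7⌋ = $11,988; SL = ⌊$51,635/2⌋ = $25,817 → take SL $25,817. Book value $41,318.
Year 7 (final): $41,318 − $15,500 = $25,818. Book value $15,500.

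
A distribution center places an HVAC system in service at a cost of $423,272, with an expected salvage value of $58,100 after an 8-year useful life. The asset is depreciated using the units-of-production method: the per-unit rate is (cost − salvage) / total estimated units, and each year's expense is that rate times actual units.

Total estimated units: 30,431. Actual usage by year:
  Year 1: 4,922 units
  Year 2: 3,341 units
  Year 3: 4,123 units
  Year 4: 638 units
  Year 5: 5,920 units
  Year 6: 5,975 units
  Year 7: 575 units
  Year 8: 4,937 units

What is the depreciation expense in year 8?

Depreciable base = $423,272 − $58,100 = $365,172.
Rate = $365,172 / 30,431 units = $12 per unit.
Year 1: 4,922 × $12 = $59,064. Book value $364,208.
Year 2: 3,341 × $12 = $40,092. Book value $324,116.
Year 3: 4,123 × $12 = $49,476. Book value $274,640.
Year 4: 638 × $12 = $7,656. Book value $266,984.
Year 5: 5,920 × $12 = $71,040. Book value $195,944.
Year 6: 5,975 × $12 = $71,700. Book value $124,244.
Year 7: 575 × $12 = $6,900. Book value $117,344.
Year 8: 4,937 × $12 = $59,244. Book value $58,100.

$59,244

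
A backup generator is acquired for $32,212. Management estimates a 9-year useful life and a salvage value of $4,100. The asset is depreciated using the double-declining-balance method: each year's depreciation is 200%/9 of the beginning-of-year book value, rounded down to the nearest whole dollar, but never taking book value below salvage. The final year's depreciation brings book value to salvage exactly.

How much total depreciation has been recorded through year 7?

Depreciable base = $32,212 − $4,100 = $28,112.
Year 1: ⌊$32,212 × 200%/9⌋ = $7,158. Book value $25,054.
Year 2: ⌊$25,054 × 200%/9⌋ = $5,567. Book value $19,487.
Year 3: ⌊$19,487 × 200%/9⌋ = $4,330. Book value $15,157.
Year 4: ⌊$15,157 × 200%/9⌋ = $3,368. Book value $11,789.
Year 5: ⌊$11,789 × 200%/9⌋ = $2,619. Book value $9,170.
Year 6: ⌊$9,170 × 200%/9⌋ = $2,037. Book value $7,133.
Year 7: ⌊$7,133 × 200%/9⌋ = $1,585. Book value $5,548.
Accumulated through year 7 = $32,212 − $5,548 = $26,664.

$26,664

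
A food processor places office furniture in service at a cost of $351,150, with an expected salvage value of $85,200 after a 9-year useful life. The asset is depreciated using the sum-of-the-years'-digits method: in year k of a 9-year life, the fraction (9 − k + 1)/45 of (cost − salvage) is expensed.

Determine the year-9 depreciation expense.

$5,910

Depreciable base = $351,150 − $85,200 = $265,950.
Sum of the years' digits = 9+8+7+6+5+4+3+2+1 = 45.
Year 1: $265,950 × 9/45 = $53,190. Book value $297,960.
Year 2: $265,950 × 8/45 = $47,280. Book value $250,680.
Year 3: $265,950 × 7/45 = $41,370. Book value $209,310.
Year 4: $265,950 × 6/45 = $35,460. Book value $173,850.
Year 5: $265,950 × 5/45 = $29,550. Book value $144,300.
Year 6: $265,950 × 4/45 = $23,640. Book value $120,660.
Year 7: $265,950 × 3/45 = $17,730. Book value $102,930.
Year 8: $265,950 × 2/45 = $11,820. Book value $91,110.
Year 9: $265,950 × 1/45 = $5,910. Book value $85,200.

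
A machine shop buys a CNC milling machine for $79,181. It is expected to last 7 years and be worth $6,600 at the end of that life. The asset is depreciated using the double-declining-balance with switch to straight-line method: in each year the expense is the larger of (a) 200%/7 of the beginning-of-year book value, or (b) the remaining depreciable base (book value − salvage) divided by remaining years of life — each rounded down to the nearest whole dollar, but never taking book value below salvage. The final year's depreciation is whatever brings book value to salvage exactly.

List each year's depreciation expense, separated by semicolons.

Depreciable base = $79,181 − $6,600 = $72,581.
Year 1: DB = ⌊$79,181 × 200%/7⌋ = $22,623; SL = ⌊$72,581/7⌋ = $10,368 → take DB $22,623. Book value $56,558.
Year 2: DB = ⌊$56,558 × 200%/7⌋ = $16,159; SL = ⌊$49,958/6⌋ = $8,326 → take DB $16,159. Book value $40,399.
Year 3: DB = ⌊$40,399 × 200%/7⌋ = $11,542; SL = ⌊$33,799/5⌋ = $6,759 → take DB $11,542. Book value $28,857.
Year 4: DB = ⌊$28,857 × 200%/7⌋ = $8,244; SL = ⌊$22,257/4⌋ = $5,564 → take DB $8,244. Book value $20,613.
Year 5: DB = ⌊$20,613 × 200%/7⌋ = $5,889; SL = ⌊$14,013/3⌋ = $4,671 → take DB $5,889. Book value $14,724.
Year 6: DB = ⌊$14,724 × 200%/7⌋ = $4,206; SL = ⌊$8,124/2⌋ = $4,062 → take DB $4,206. Book value $10,518.
Year 7 (final): $10,518 − $6,600 = $3,918. Book value $6,600.

$22,623; $16,159; $11,542; $8,244; $5,889; $4,206; $3,918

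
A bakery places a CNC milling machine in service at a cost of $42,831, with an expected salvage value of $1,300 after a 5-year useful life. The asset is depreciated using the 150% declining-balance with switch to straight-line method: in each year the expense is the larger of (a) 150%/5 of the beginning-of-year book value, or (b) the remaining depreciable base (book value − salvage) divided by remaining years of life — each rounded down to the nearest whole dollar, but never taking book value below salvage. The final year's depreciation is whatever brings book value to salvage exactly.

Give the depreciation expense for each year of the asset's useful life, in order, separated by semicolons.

$12,849; $8,994; $6,562; $6,563; $6,563

Depreciable base = $42,831 − $1,300 = $41,531.
Year 1: DB = ⌊$42,831 × 150%/5⌋ = $12,849; SL = ⌊$41,531/5⌋ = $8,306 → take DB $12,849. Book value $29,982.
Year 2: DB = ⌊$29,982 × 150%/5⌋ = $8,994; SL = ⌊$28,682/4⌋ = $7,170 → take DB $8,994. Book value $20,988.
Year 3: DB = ⌊$20,988 × 150%/5⌋ = $6,296; SL = ⌊$19,688/3⌋ = $6,562 → take SL $6,562. Book value $14,426.
Year 4: DB = ⌊$14,426 × 150%/5⌋ = $4,327; SL = ⌊$13,126/2⌋ = $6,563 → take SL $6,563. Book value $7,863.
Year 5 (final): $7,863 − $1,300 = $6,563. Book value $1,300.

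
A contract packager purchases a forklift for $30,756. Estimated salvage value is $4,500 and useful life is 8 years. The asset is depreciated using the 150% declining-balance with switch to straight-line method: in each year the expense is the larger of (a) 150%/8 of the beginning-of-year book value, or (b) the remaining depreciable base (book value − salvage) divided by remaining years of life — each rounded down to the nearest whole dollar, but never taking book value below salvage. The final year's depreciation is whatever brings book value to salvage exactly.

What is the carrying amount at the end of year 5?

$10,892

Depreciable base = $30,756 − $4,500 = $26,256.
Year 1: DB = ⌊$30,756 × 150%/8⌋ = $5,766; SL = ⌊$26,256/8⌋ = $3,282 → take DB $5,766. Book value $24,990.
Year 2: DB = ⌊$24,990 × 150%/8⌋ = $4,685; SL = ⌊$20,490/7⌋ = $2,927 → take DB $4,685. Book value $20,305.
Year 3: DB = ⌊$20,305 × 150%/8⌋ = $3,807; SL = ⌊$15,805/6⌋ = $2,634 → take DB $3,807. Book value $16,498.
Year 4: DB = ⌊$16,498 × 150%/8⌋ = $3,093; SL = ⌊$11,998/5⌋ = $2,399 → take DB $3,093. Book value $13,405.
Year 5: DB = ⌊$13,405 × 150%/8⌋ = $2,513; SL = ⌊$8,905/4⌋ = $2,226 → take DB $2,513. Book value $10,892.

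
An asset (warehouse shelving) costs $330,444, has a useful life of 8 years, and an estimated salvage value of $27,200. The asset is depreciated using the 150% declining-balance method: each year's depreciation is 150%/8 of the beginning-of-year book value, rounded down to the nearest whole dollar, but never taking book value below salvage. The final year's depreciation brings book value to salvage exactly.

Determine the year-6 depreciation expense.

Depreciable base = $330,444 − $27,200 = $303,244.
Year 1: ⌊$330,444 × 150%/8⌋ = $61,958. Book value $268,486.
Year 2: ⌊$268,486 × 150%/8⌋ = $50,341. Book value $218,145.
Year 3: ⌊$218,145 × 150%/8⌋ = $40,902. Book value $177,243.
Year 4: ⌊$177,243 × 150%/8⌋ = $33,233. Book value $144,010.
Year 5: ⌊$144,010 × 150%/8⌋ = $27,001. Book value $117,009.
Year 6: ⌊$117,009 × 150%/8⌋ = $21,939. Book value $95,070.

$21,939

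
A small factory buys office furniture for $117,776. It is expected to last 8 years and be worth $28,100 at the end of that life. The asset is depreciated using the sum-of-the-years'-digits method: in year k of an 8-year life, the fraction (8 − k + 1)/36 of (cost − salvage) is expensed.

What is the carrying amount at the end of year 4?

$53,010

Depreciable base = $117,776 − $28,100 = $89,676.
Sum of the years' digits = 8+7+6+5+4+3+2+1 = 36.
Year 1: $89,676 × 8/36 = $19,928. Book value $97,848.
Year 2: $89,676 × 7/36 = $17,437. Book value $80,411.
Year 3: $89,676 × 6/36 = $14,946. Book value $65,465.
Year 4: $89,676 × 5/36 = $12,455. Book value $53,010.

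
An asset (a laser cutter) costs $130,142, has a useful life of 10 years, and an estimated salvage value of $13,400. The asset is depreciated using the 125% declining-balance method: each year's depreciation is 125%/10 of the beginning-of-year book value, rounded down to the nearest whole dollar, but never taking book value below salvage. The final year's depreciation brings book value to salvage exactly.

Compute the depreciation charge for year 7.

$7,301

Depreciable base = $130,142 − $13,400 = $116,742.
Year 1: ⌊$130,142 × 125%/10⌋ = $16,267. Book value $113,875.
Year 2: ⌊$113,875 × 125%/10⌋ = $14,234. Book value $99,641.
Year 3: ⌊$99,641 × 125%/10⌋ = $12,455. Book value $87,186.
Year 4: ⌊$87,186 × 125%/10⌋ = $10,898. Book value $76,288.
Year 5: ⌊$76,288 × 125%/10⌋ = $9,536. Book value $66,752.
Year 6: ⌊$66,752 × 125%/10⌋ = $8,344. Book value $58,408.
Year 7: ⌊$58,408 × 125%/10⌋ = $7,301. Book value $51,107.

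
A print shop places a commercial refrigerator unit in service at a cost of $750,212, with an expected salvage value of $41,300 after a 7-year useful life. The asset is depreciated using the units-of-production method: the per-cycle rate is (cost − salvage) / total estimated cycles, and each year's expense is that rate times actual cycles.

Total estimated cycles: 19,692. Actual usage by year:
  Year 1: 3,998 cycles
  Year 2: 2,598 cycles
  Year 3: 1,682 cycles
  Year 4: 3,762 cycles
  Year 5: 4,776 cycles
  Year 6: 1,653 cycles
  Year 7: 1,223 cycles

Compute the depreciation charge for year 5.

$171,936

Depreciable base = $750,212 − $41,300 = $708,912.
Rate = $708,912 / 19,692 cycles = $36 per cycle.
Year 1: 3,998 × $36 = $143,928. Book value $606,284.
Year 2: 2,598 × $36 = $93,528. Book value $512,756.
Year 3: 1,682 × $36 = $60,552. Book value $452,204.
Year 4: 3,762 × $36 = $135,432. Book value $316,772.
Year 5: 4,776 × $36 = $171,936. Book value $144,836.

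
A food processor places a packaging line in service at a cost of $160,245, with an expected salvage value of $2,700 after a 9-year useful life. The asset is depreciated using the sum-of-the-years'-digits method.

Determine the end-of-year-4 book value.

$55,215

Depreciable base = $160,245 − $2,700 = $157,545.
Sum of the years' digits = 9+8+7+6+5+4+3+2+1 = 45.
Year 1: $157,545 × 9/45 = $31,509. Book value $128,736.
Year 2: $157,545 × 8/45 = $28,008. Book value $100,728.
Year 3: $157,545 × 7/45 = $24,507. Book value $76,221.
Year 4: $157,545 × 6/45 = $21,006. Book value $55,215.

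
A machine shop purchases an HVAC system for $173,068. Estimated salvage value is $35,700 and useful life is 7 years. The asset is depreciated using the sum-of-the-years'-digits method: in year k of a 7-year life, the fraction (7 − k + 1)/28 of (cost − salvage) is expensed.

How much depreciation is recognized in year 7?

$4,906

Depreciable base = $173,068 − $35,700 = $137,368.
Sum of the years' digits = 7+6+5+4+3+2+1 = 28.
Year 1: $137,368 × 7/28 = $34,342. Book value $138,726.
Year 2: $137,368 × 6/28 = $29,436. Book value $109,290.
Year 3: $137,368 × 5/28 = $24,530. Book value $84,760.
Year 4: $137,368 × 4/28 = $19,624. Book value $65,136.
Year 5: $137,368 × 3/28 = $14,718. Book value $50,418.
Year 6: $137,368 × 2/28 = $9,812. Book value $40,606.
Year 7: $137,368 × 1/28 = $4,906. Book value $35,700.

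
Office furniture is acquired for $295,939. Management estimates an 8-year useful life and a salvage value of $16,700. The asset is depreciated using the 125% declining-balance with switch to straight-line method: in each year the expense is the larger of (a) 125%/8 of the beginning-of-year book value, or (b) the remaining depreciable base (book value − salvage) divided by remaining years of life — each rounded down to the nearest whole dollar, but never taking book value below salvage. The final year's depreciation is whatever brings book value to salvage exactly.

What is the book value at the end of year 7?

Depreciable base = $295,939 − $16,700 = $279,239.
Year 1: DB = ⌊$295,939 × 125%/8⌋ = $46,240; SL = ⌊$279,239/8⌋ = $34,904 → take DB $46,240. Book value $249,699.
Year 2: DB = ⌊$249,699 × 125%/8⌋ = $39,015; SL = ⌊$232,999/7⌋ = $33,285 → take DB $39,015. Book value $210,684.
Year 3: DB = ⌊$210,684 × 125%/8⌋ = $32,919; SL = ⌊$193,984/6⌋ = $32,330 → take DB $32,919. Book value $177,765.
Year 4: DB = ⌊$177,765 × 125%/8⌋ = $27,775; SL = ⌊$161,065/5⌋ = $32,213 → take SL $32,213. Book value $145,552.
Year 5: DB = ⌊$145,552 × 125%/8⌋ = $22,742; SL = ⌊$128,852/4⌋ = $32,213 → take SL $32,213. Book value $113,339.
Year 6: DB = ⌊$113,339 × 125%/8⌋ = $17,709; SL = ⌊$96,639/3⌋ = $32,213 → take SL $32,213. Book value $81,126.
Year 7: DB = ⌊$81,126 × 125%/8⌋ = $12,675; SL = ⌊$64,426/2⌋ = $32,213 → take SL $32,213. Book value $48,913.

$48,913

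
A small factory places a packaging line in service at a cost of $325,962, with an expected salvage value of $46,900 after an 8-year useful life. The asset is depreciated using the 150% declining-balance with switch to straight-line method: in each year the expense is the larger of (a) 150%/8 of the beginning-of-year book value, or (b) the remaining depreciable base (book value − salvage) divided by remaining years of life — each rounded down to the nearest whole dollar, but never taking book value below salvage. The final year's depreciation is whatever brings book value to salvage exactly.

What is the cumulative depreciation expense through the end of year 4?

$183,904

Depreciable base = $325,962 − $46,900 = $279,062.
Year 1: DB = ⌊$325,962 × 150%/8⌋ = $61,117; SL = ⌊$279,062/8⌋ = $34,882 → take DB $61,117. Book value $264,845.
Year 2: DB = ⌊$264,845 × 150%/8⌋ = $49,658; SL = ⌊$217,945/7⌋ = $31,135 → take DB $49,658. Book value $215,187.
Year 3: DB = ⌊$215,187 × 150%/8⌋ = $40,347; SL = ⌊$168,287/6⌋ = $28,047 → take DB $40,347. Book value $174,840.
Year 4: DB = ⌊$174,840 × 150%/8⌋ = $32,782; SL = ⌊$127,940/5⌋ = $25,588 → take DB $32,782. Book value $142,058.
Accumulated through year 4 = $325,962 − $142,058 = $183,904.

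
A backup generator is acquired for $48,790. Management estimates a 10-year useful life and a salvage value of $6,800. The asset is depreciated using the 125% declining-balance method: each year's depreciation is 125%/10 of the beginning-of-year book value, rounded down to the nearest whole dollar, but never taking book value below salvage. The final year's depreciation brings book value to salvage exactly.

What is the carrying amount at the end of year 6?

$21,899

Depreciable base = $48,790 − $6,800 = $41,990.
Year 1: ⌊$48,790 × 125%/10⌋ = $6,098. Book value $42,692.
Year 2: ⌊$42,692 × 125%/10⌋ = $5,336. Book value $37,356.
Year 3: ⌊$37,356 × 125%/10⌋ = $4,669. Book value $32,687.
Year 4: ⌊$32,687 × 125%/10⌋ = $4,085. Book value $28,602.
Year 5: ⌊$28,602 × 125%/10⌋ = $3,575. Book value $25,027.
Year 6: ⌊$25,027 × 125%/10⌋ = $3,128. Book value $21,899.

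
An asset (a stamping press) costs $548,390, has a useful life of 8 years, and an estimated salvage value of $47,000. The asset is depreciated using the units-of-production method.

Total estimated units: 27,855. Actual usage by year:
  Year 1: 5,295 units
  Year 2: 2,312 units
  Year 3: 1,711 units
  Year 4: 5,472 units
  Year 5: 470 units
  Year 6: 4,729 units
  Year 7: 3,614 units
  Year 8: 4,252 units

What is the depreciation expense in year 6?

Depreciable base = $548,390 − $47,000 = $501,390.
Rate = $501,390 / 27,855 units = $18 per unit.
Year 1: 5,295 × $18 = $95,310. Book value $453,080.
Year 2: 2,312 × $18 = $41,616. Book value $411,464.
Year 3: 1,711 × $18 = $30,798. Book value $380,666.
Year 4: 5,472 × $18 = $98,496. Book value $282,170.
Year 5: 470 × $18 = $8,460. Book value $273,710.
Year 6: 4,729 × $18 = $85,122. Book value $188,588.

$85,122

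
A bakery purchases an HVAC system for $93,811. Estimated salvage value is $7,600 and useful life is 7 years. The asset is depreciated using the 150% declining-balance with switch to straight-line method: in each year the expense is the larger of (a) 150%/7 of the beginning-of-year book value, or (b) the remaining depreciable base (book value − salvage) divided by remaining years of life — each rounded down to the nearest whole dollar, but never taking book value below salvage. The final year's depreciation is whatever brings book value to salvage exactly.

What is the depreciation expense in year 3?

$12,410

Depreciable base = $93,811 − $7,600 = $86,211.
Year 1: DB = ⌊$93,811 × 150%/7⌋ = $20,102; SL = ⌊$86,211/7⌋ = $12,315 → take DB $20,102. Book value $73,709.
Year 2: DB = ⌊$73,709 × 150%/7⌋ = $15,794; SL = ⌊$66,109/6⌋ = $11,018 → take DB $15,794. Book value $57,915.
Year 3: DB = ⌊$57,915 × 150%/7⌋ = $12,410; SL = ⌊$50,315/5⌋ = $10,063 → take DB $12,410. Book value $45,505.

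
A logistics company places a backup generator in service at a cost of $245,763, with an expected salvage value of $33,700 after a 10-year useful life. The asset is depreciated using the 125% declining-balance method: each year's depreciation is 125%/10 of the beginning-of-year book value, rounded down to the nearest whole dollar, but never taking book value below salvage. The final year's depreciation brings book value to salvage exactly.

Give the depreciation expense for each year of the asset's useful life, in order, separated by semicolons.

Depreciable base = $245,763 − $33,700 = $212,063.
Year 1: ⌊$245,763 × 125%/10⌋ = $30,720. Book value $215,043.
Year 2: ⌊$215,043 × 125%/10⌋ = $26,880. Book value $188,163.
Year 3: ⌊$188,163 × 125%/10⌋ = $23,520. Book value $164,643.
Year 4: ⌊$164,643 × 125%/10⌋ = $20,580. Book value $144,063.
Year 5: ⌊$144,063 × 125%/10⌋ = $18,007. Book value $126,056.
Year 6: ⌊$126,056 × 125%/10⌋ = $15,757. Book value $110,299.
Year 7: ⌊$110,299 × 125%/10⌋ = $13,787. Book value $96,512.
Year 8: ⌊$96,512 × 125%/10⌋ = $12,064. Book value $84,448.
Year 9: ⌊$84,448 × 125%/10⌋ = $10,556. Book value $73,892.
Year 10 (final): $73,892 − $33,700 = $40,192. Book value $33,700.

$30,720; $26,880; $23,520; $20,580; $18,007; $15,757; $13,787; $12,064; $10,556; $40,192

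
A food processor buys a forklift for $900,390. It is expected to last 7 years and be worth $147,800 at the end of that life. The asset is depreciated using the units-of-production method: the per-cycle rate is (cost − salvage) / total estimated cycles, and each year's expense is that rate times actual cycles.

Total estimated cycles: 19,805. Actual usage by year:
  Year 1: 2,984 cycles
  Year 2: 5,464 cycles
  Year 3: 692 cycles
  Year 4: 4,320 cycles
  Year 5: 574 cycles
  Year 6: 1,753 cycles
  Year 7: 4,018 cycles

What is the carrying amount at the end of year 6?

$300,484

Depreciable base = $900,390 − $147,800 = $752,590.
Rate = $752,590 / 19,805 cycles = $38 per cycle.
Year 1: 2,984 × $38 = $113,392. Book value $786,998.
Year 2: 5,464 × $38 = $207,632. Book value $579,366.
Year 3: 692 × $38 = $26,296. Book value $553,070.
Year 4: 4,320 × $38 = $164,160. Book value $388,910.
Year 5: 574 × $38 = $21,812. Book value $367,098.
Year 6: 1,753 × $38 = $66,614. Book value $300,484.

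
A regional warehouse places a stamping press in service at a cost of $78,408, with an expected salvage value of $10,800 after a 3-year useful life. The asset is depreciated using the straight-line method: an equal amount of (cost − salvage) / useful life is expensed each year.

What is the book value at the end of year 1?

Depreciable base = $78,408 − $10,800 = $67,608.
Annual expense = $67,608 / 3 = $22,536.
End of year 1: book value $55,872.

$55,872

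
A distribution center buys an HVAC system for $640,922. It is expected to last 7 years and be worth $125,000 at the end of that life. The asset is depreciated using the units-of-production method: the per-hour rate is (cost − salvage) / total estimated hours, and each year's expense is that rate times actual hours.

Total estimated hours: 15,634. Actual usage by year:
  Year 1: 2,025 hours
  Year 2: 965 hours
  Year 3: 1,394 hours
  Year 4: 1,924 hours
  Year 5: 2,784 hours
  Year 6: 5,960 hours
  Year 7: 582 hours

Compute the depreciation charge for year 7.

Depreciable base = $640,922 − $125,000 = $515,922.
Rate = $515,922 / 15,634 hours = $33 per hour.
Year 1: 2,025 × $33 = $66,825. Book value $574,097.
Year 2: 965 × $33 = $31,845. Book value $542,252.
Year 3: 1,394 × $33 = $46,002. Book value $496,250.
Year 4: 1,924 × $33 = $63,492. Book value $432,758.
Year 5: 2,784 × $33 = $91,872. Book value $340,886.
Year 6: 5,960 × $33 = $196,680. Book value $144,206.
Year 7: 582 × $33 = $19,206. Book value $125,000.

$19,206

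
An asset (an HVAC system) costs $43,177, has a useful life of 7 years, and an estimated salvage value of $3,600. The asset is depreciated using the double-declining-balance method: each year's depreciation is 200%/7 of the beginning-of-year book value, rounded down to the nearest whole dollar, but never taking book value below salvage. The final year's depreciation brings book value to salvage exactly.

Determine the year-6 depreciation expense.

$2,294

Depreciable base = $43,177 − $3,600 = $39,577.
Year 1: ⌊$43,177 × 200%/7⌋ = $12,336. Book value $30,841.
Year 2: ⌊$30,841 × 200%/7⌋ = $8,811. Book value $22,030.
Year 3: ⌊$22,030 × 200%/7⌋ = $6,294. Book value $15,736.
Year 4: ⌊$15,736 × 200%/7⌋ = $4,496. Book value $11,240.
Year 5: ⌊$11,240 × 200%/7⌋ = $3,211. Book value $8,029.
Year 6: ⌊$8,029 × 200%/7⌋ = $2,294. Book value $5,735.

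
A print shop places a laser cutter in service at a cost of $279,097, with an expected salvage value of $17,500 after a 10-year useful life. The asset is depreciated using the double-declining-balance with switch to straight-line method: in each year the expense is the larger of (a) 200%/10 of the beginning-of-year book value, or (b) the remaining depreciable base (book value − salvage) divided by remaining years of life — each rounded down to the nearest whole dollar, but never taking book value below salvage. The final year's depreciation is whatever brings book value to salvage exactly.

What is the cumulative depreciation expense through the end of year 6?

Depreciable base = $279,097 − $17,500 = $261,597.
Year 1: DB = ⌊$279,097 × 200%/10⌋ = $55,819; SL = ⌊$261,597/10⌋ = $26,159 → take DB $55,819. Book value $223,278.
Year 2: DB = ⌊$223,278 × 200%/10⌋ = $44,655; SL = ⌊$205,778/9⌋ = $22,864 → take DB $44,655. Book value $178,623.
Year 3: DB = ⌊$178,623 × 200%/10⌋ = $35,724; SL = ⌊$161,123/8⌋ = $20,140 → take DB $35,724. Book value $142,899.
Year 4: DB = ⌊$142,899 × 200%/10⌋ = $28,579; SL = ⌊$125,399/7⌋ = $17,914 → take DB $28,579. Book value $114,320.
Year 5: DB = ⌊$114,320 × 200%/10⌋ = $22,864; SL = ⌊$96,820/6⌋ = $16,136 → take DB $22,864. Book value $91,456.
Year 6: DB = ⌊$91,456 × 200%/10⌋ = $18,291; SL = ⌊$73,956/5⌋ = $14,791 → take DB $18,291. Book value $73,165.
Accumulated through year 6 = $279,097 − $73,165 = $205,932.

$205,932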